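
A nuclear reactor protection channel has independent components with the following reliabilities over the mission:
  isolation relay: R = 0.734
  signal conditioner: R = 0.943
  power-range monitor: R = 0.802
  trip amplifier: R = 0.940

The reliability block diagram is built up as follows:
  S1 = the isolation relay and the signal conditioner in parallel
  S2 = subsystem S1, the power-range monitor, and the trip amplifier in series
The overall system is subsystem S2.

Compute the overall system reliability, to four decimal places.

Parallel (isolation relay and signal conditioner): 1 − (1 − 0.734000)(1 − 0.943000) = 0.984838
Series ([0.984838], power-range monitor, and trip amplifier): 0.984838 × 0.802000 × 0.940000 = 0.7424

0.7424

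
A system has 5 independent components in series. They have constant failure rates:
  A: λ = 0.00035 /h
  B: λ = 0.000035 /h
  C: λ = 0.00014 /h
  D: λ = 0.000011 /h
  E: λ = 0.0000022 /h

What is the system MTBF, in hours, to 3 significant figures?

1860

Series of exponential components: λ_sys = Σ λ_i
λ_sys = 0.00035 + 0.000035 + 0.00014 + 0.000011 + 0.0000022 = 5.3820e-04 /h
MTBF = 1 / λ_sys = 1860 h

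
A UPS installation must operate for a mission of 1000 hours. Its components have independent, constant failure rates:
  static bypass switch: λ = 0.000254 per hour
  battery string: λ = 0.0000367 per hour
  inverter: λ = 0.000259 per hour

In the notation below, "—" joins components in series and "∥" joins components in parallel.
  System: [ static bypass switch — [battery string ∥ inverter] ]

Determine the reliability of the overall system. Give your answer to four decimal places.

R(static bypass switch) = exp(−0.000254 × 1000) = 0.775692
R(battery string) = exp(−0.0000367 × 1000) = 0.963965
R(inverter) = exp(−0.000259 × 1000) = 0.771823
Parallel (battery string and inverter): 1 − (1 − 0.963965)(1 − 0.771823) = 0.991778
Series (static bypass switch and [0.991778]): 0.775692 × 0.991778 = 0.7693

0.7693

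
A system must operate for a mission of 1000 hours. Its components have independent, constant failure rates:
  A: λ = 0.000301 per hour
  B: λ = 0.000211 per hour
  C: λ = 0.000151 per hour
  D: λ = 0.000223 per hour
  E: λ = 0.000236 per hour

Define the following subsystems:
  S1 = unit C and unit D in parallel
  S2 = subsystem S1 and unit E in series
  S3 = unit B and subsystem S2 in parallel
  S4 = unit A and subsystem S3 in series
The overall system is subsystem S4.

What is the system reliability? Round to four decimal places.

0.7074

R(A) = exp(−0.000301 × 1000) = 0.740078
R(B) = exp(−0.000211 × 1000) = 0.809774
R(C) = exp(−0.000151 × 1000) = 0.859848
R(D) = exp(−0.000223 × 1000) = 0.800115
R(E) = exp(−0.000236 × 1000) = 0.789781
Parallel (C and D): 1 − (1 − 0.859848)(1 − 0.800115) = 0.971986
Series ([0.971986] and E): 0.971986 × 0.789781 = 0.767656
Parallel (B and [0.767656]): 1 − (1 − 0.809774)(1 − 0.767656) = 0.955802
Series (A and [0.955802]): 0.740078 × 0.955802 = 0.7074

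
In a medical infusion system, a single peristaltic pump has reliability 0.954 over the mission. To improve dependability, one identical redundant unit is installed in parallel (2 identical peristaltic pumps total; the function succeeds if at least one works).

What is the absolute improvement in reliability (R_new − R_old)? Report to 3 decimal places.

R_before = 0.954
R_after = 1 − (1 − 0.954)^2 = 0.998
ΔR = 0.998 − 0.954 = 0.044

0.044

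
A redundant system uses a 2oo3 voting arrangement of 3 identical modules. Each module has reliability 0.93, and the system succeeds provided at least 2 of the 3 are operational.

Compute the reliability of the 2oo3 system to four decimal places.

R = Σ_{i=2}^{3} C(3,i) p^i (1−p)^{3−i} with p = 0.93
C(3,2)·0.93^2·0.07^1 = 0.181629
C(3,3)·0.93^3·0.07^0 = 0.804357
Sum = 0.9860

0.9860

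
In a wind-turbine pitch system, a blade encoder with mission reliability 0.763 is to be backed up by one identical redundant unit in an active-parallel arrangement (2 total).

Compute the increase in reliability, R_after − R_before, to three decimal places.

R_before = 0.763
R_after = 1 − (1 − 0.763)^2 = 0.944
ΔR = 0.944 − 0.763 = 0.181

0.181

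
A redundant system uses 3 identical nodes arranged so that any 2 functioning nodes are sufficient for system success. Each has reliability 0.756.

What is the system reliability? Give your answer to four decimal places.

0.8504

R = Σ_{i=2}^{3} C(3,i) p^i (1−p)^{3−i} with p = 0.756
C(3,2)·0.756^2·0.244^1 = 0.418364
C(3,3)·0.756^3·0.244^0 = 0.432081
Sum = 0.8504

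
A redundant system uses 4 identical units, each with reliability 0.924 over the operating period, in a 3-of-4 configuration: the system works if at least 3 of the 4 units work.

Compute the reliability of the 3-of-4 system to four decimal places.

0.9688

R = Σ_{i=3}^{4} C(4,i) p^i (1−p)^{4−i} with p = 0.924
C(4,3)·0.924^3·0.076^1 = 0.239822
C(4,4)·0.924^4·0.076^0 = 0.728933
Sum = 0.9688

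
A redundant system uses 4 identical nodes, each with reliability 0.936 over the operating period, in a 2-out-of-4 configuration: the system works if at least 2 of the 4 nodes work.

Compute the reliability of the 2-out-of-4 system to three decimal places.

R = Σ_{i=2}^{4} C(4,i) p^i (1−p)^{4−i} with p = 0.936
C(4,2)·0.936^2·0.064^2 = 0.02153
C(4,3)·0.936^3·0.064^1 = 0.20993
C(4,4)·0.936^4·0.064^0 = 0.76754
Sum = 0.999

0.999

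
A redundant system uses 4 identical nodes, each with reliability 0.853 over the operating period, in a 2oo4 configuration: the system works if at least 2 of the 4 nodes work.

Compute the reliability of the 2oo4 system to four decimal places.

0.9887

R = Σ_{i=2}^{4} C(4,i) p^i (1−p)^{4−i} with p = 0.853
C(4,2)·0.853^2·0.147^2 = 0.094337
C(4,3)·0.853^3·0.147^1 = 0.364942
C(4,4)·0.853^4·0.147^0 = 0.529415
Sum = 0.9887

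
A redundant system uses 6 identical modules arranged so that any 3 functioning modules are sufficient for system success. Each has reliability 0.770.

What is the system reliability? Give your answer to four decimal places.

R = Σ_{i=3}^{6} C(6,i) p^i (1−p)^{6−i} with p = 0.770
C(6,3)·0.770^3·0.230^3 = 0.111093
C(6,4)·0.770^4·0.230^2 = 0.278939
C(6,5)·0.770^5·0.230^1 = 0.373536
C(6,6)·0.770^6·0.230^0 = 0.208422
Sum = 0.9720

0.9720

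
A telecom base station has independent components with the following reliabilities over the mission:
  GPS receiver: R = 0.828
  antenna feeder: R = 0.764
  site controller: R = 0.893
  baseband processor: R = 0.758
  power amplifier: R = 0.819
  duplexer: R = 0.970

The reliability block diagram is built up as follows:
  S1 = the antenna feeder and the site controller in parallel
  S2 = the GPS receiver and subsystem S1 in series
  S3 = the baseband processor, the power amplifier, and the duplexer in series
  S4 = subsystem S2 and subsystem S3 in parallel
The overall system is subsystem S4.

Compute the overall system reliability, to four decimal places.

Parallel (antenna feeder and site controller): 1 − (1 − 0.764000)(1 − 0.893000) = 0.974748
Series (GPS receiver and [0.974748]): 0.828000 × 0.974748 = 0.807091
Series (baseband processor, power amplifier, and duplexer): 0.758000 × 0.819000 × 0.970000 = 0.602178
Parallel ([0.807091] and [0.602178]): 1 − (1 − 0.807091)(1 − 0.602178) = 0.9233

0.9233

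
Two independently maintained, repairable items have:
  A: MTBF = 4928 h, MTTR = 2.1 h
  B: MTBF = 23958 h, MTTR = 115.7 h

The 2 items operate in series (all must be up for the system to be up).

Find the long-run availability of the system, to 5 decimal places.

0.99477

A(A) = MTBF/(MTBF+MTTR) = 4928/(4928+2.1) = 0.999574
A(B) = MTBF/(MTBF+MTTR) = 23958/(23958+115.7) = 0.995194
Series availability: 0.999574 × 0.995194 = 0.99477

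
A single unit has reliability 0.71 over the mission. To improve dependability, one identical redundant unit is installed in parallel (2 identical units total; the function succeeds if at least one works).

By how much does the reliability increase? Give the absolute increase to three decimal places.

R_before = 0.71
R_after = 1 − (1 − 0.71)^2 = 0.916
ΔR = 0.916 − 0.71 = 0.206

0.206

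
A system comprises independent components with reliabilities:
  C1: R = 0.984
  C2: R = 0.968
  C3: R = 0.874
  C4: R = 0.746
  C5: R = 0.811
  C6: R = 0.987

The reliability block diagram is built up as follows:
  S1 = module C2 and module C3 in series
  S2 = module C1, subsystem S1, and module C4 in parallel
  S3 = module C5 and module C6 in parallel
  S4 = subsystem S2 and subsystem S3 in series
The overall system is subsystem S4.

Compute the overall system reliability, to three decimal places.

0.997

Series (C2 and C3): 0.96800 × 0.87400 = 0.84603
Parallel (C1, [0.84603], and C4): 1 − (1 − 0.98400)(1 − 0.84603)(1 − 0.74600) = 0.99937
Parallel (C5 and C6): 1 − (1 − 0.81100)(1 − 0.98700) = 0.99754
Series ([0.99937] and [0.99754]): 0.99937 × 0.99754 = 0.997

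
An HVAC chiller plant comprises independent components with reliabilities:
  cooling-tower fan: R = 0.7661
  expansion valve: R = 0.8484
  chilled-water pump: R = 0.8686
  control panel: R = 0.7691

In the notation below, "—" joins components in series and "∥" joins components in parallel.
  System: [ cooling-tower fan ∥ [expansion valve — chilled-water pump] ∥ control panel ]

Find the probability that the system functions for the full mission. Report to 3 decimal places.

0.986

Series (expansion valve and chilled-water pump): 0.84840 × 0.86860 = 0.73692
Parallel (cooling-tower fan, [0.73692], and control panel): 1 − (1 − 0.76610)(1 − 0.73692)(1 − 0.76910) = 0.986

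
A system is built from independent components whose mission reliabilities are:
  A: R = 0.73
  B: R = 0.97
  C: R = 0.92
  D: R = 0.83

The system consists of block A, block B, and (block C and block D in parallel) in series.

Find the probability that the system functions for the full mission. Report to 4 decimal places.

0.6985

Parallel (C and D): 1 − (1 − 0.920000)(1 − 0.830000) = 0.986400
Series (A, B, and [0.986400]): 0.730000 × 0.970000 × 0.986400 = 0.6985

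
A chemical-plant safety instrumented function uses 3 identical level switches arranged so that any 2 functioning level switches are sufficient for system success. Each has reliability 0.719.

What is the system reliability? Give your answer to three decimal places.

R = Σ_{i=2}^{3} C(3,i) p^i (1−p)^{3−i} with p = 0.719
C(3,2)·0.719^2·0.281^1 = 0.43580
C(3,3)·0.719^3·0.281^0 = 0.37169
Sum = 0.807

0.807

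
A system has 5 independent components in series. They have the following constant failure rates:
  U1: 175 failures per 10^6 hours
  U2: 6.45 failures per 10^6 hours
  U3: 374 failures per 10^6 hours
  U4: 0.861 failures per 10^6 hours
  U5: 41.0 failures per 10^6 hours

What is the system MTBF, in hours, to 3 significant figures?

1670

Series of exponential components: λ_sys = Σ λ_i
λ_sys = 0.000175 + 0.00000645 + 0.000374 + 0.000000861 + 0.0000410 = 5.9731e-04 /h
MTBF = 1 / λ_sys = 1670 h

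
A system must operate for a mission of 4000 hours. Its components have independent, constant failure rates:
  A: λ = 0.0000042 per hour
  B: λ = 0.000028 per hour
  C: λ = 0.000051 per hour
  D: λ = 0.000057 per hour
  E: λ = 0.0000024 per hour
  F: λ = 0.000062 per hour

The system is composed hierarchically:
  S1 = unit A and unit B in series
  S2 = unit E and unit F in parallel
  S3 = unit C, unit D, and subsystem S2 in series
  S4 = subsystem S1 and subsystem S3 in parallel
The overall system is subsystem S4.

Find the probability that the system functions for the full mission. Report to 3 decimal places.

0.957

R(A) = exp(−0.0000042 × 4000) = 0.98334
R(B) = exp(−0.000028 × 4000) = 0.89404
R(C) = exp(−0.000051 × 4000) = 0.81546
R(D) = exp(−0.000057 × 4000) = 0.79612
R(E) = exp(−0.0000024 × 4000) = 0.99045
R(F) = exp(−0.000062 × 4000) = 0.78036
Series (A and B): 0.98334 × 0.89404 = 0.87915
Parallel (E and F): 1 − (1 − 0.99045)(1 − 0.78036) = 0.99790
Series (C, D, and [0.99790]): 0.81546 × 0.79612 × 0.99790 = 0.64784
Parallel ([0.87915] and [0.64784]): 1 − (1 − 0.87915)(1 − 0.64784) = 0.957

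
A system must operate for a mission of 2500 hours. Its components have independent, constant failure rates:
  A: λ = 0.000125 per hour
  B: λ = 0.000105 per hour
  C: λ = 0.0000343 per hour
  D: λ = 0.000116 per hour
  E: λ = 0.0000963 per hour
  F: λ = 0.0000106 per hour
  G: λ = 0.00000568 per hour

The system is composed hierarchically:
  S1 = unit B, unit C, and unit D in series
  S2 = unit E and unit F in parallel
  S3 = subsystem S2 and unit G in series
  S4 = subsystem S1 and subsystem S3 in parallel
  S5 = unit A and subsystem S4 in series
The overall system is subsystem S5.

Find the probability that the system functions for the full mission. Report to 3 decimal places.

0.725

R(A) = exp(−0.000125 × 2500) = 0.73162
R(B) = exp(−0.000105 × 2500) = 0.76913
R(C) = exp(−0.0000343 × 2500) = 0.91782
R(D) = exp(−0.000116 × 2500) = 0.74826
R(E) = exp(−0.0000963 × 2500) = 0.78604
R(F) = exp(−0.0000106 × 2500) = 0.97385
R(G) = exp(−0.00000568 × 2500) = 0.98590
Series (B, C, and D): 0.76913 × 0.91782 × 0.74826 = 0.52821
Parallel (E and F): 1 − (1 − 0.78604)(1 − 0.97385) = 0.99440
Series ([0.99440] and G): 0.99440 × 0.98590 = 0.98038
Parallel ([0.52821] and [0.98038]): 1 − (1 − 0.52821)(1 − 0.98038) = 0.99074
Series (A and [0.99074]): 0.73162 × 0.99074 = 0.725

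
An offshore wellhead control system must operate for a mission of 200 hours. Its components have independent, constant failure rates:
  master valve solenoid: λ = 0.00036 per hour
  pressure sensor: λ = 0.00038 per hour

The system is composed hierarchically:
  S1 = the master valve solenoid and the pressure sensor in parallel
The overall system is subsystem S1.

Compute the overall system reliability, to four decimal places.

0.9949

R(master valve solenoid) = exp(−0.00036 × 200) = 0.930531
R(pressure sensor) = exp(−0.00038 × 200) = 0.926816
Parallel (master valve solenoid and pressure sensor): 1 − (1 − 0.930531)(1 − 0.926816) = 0.9949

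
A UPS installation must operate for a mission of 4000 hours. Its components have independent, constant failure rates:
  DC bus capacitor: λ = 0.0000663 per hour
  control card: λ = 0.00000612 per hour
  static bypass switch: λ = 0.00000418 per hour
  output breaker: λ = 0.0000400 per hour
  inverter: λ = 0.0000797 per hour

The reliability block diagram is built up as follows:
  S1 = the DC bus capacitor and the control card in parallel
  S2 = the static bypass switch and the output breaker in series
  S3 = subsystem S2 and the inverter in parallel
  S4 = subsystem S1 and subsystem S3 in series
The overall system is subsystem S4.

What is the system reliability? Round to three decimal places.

R(DC bus capacitor) = exp(−0.0000663 × 4000) = 0.76705
R(control card) = exp(−0.00000612 × 4000) = 0.97582
R(static bypass switch) = exp(−0.00000418 × 4000) = 0.98342
R(output breaker) = exp(−0.0000400 × 4000) = 0.85214
R(inverter) = exp(−0.0000797 × 4000) = 0.72702
Parallel (DC bus capacitor and control card): 1 − (1 − 0.76705)(1 − 0.97582) = 0.99437
Series (static bypass switch and output breaker): 0.98342 × 0.85214 = 0.83801
Parallel ([0.83801] and inverter): 1 − (1 − 0.83801)(1 − 0.72702) = 0.95578
Series ([0.99437] and [0.95578]): 0.99437 × 0.95578 = 0.950

0.950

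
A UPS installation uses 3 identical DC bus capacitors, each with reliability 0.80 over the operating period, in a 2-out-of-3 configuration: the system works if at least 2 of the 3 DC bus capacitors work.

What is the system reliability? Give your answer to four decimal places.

0.8960

R = Σ_{i=2}^{3} C(3,i) p^i (1−p)^{3−i} with p = 0.80
C(3,2)·0.80^2·0.20^1 = 0.384000
C(3,3)·0.80^3·0.20^0 = 0.512000
Sum = 0.8960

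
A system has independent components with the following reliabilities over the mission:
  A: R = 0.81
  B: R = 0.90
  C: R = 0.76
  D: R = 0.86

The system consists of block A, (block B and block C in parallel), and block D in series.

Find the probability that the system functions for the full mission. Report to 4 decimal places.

Parallel (B and C): 1 − (1 − 0.900000)(1 − 0.760000) = 0.976000
Series (A, [0.976000], and D): 0.810000 × 0.976000 × 0.860000 = 0.6799

0.6799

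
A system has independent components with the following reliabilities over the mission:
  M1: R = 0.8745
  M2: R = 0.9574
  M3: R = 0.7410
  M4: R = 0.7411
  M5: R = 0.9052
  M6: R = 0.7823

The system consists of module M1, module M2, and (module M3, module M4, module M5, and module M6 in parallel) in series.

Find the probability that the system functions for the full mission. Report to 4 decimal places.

0.8361

Parallel (M3, M4, M5, and M6): 1 − (1 − 0.741000)(1 − 0.741100)(1 − 0.905200)(1 − 0.782300) = 0.998616
Series (M1, M2, and [0.998616]): 0.874500 × 0.957400 × 0.998616 = 0.8361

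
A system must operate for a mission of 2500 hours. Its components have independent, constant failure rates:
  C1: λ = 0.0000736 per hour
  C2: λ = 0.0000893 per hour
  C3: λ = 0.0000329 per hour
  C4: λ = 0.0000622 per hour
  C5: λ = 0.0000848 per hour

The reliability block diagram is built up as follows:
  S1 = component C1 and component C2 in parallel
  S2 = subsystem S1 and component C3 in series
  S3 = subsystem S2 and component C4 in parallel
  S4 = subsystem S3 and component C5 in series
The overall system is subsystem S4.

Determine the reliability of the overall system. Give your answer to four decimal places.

0.7962

R(C1) = exp(−0.0000736 × 2500) = 0.831936
R(C2) = exp(−0.0000893 × 2500) = 0.799915
R(C3) = exp(−0.0000329 × 2500) = 0.921042
R(C4) = exp(−0.0000622 × 2500) = 0.855987
R(C5) = exp(−0.0000848 × 2500) = 0.808965
Parallel (C1 and C2): 1 − (1 − 0.831936)(1 − 0.799915) = 0.966373
Series ([0.966373] and C3): 0.966373 × 0.921042 = 0.890070
Parallel ([0.890070] and C4): 1 − (1 − 0.890070)(1 − 0.855987) = 0.984169
Series ([0.984169] and C5): 0.984169 × 0.808965 = 0.7962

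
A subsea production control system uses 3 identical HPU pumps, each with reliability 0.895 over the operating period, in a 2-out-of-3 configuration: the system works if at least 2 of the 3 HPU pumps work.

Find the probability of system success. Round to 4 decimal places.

0.9692

R = Σ_{i=2}^{3} C(3,i) p^i (1−p)^{3−i} with p = 0.895
C(3,2)·0.895^2·0.105^1 = 0.252323
C(3,3)·0.895^3·0.105^0 = 0.716917
Sum = 0.9692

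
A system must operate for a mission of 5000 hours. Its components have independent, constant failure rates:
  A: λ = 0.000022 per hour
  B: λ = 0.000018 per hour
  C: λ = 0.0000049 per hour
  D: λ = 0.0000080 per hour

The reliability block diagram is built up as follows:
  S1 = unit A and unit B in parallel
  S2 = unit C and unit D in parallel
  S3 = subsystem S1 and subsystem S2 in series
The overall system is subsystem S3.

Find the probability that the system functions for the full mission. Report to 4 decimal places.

0.9901

R(A) = exp(−0.000022 × 5000) = 0.895834
R(B) = exp(−0.000018 × 5000) = 0.913931
R(C) = exp(−0.0000049 × 5000) = 0.975798
R(D) = exp(−0.0000080 × 5000) = 0.960789
Parallel (A and B): 1 − (1 − 0.895834)(1 − 0.913931) = 0.991035
Parallel (C and D): 1 − (1 − 0.975798)(1 − 0.960789) = 0.999051
Series ([0.991035] and [0.999051]): 0.991035 × 0.999051 = 0.9901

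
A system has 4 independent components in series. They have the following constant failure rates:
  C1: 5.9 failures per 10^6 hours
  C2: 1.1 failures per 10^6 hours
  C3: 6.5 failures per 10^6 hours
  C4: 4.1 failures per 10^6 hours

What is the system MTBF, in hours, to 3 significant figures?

Series of exponential components: λ_sys = Σ λ_i
λ_sys = 0.0000059 + 0.0000011 + 0.0000065 + 0.0000041 = 1.7600e-05 /h
MTBF = 1 / λ_sys = 56800 h

56800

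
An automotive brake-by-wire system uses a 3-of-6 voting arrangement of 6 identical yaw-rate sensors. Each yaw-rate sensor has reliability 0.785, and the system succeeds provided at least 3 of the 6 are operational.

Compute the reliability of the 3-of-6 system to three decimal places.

R = Σ_{i=3}^{6} C(6,i) p^i (1−p)^{6−i} with p = 0.785
C(6,3)·0.785^3·0.215^3 = 0.09615
C(6,4)·0.785^4·0.215^2 = 0.26330
C(6,5)·0.785^5·0.215^1 = 0.38454
C(6,6)·0.785^6·0.215^0 = 0.23400
Sum = 0.978

0.978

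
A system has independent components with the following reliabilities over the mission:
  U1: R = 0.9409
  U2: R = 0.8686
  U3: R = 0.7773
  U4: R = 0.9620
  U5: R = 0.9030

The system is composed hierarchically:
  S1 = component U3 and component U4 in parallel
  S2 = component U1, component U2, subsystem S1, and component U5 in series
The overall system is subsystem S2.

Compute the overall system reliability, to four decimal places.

Parallel (U3 and U4): 1 − (1 − 0.777300)(1 − 0.962000) = 0.991537
Series (U1, U2, [0.991537], and U5): 0.940900 × 0.868600 × 0.991537 × 0.903000 = 0.7317

0.7317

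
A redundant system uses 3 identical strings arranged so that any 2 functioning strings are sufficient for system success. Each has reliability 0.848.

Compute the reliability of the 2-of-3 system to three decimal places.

R = Σ_{i=2}^{3} C(3,i) p^i (1−p)^{3−i} with p = 0.848
C(3,2)·0.848^2·0.152^1 = 0.32791
C(3,3)·0.848^3·0.152^0 = 0.60980
Sum = 0.938

0.938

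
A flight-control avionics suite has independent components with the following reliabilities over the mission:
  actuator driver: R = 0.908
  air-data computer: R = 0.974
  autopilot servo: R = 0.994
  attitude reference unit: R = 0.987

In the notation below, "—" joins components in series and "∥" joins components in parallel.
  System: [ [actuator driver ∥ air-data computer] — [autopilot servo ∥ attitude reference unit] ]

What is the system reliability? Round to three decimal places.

0.998

Parallel (actuator driver and air-data computer): 1 − (1 − 0.90800)(1 − 0.97400) = 0.99761
Parallel (autopilot servo and attitude reference unit): 1 − (1 − 0.99400)(1 − 0.98700) = 0.99992
Series ([0.99761] and [0.99992]): 0.99761 × 0.99992 = 0.998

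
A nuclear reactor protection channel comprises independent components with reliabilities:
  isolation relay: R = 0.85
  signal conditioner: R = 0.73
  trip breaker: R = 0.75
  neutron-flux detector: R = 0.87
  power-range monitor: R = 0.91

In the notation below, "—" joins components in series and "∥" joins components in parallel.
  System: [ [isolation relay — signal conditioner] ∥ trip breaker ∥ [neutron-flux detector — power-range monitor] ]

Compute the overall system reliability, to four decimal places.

0.9802

Series (isolation relay and signal conditioner): 0.850000 × 0.730000 = 0.620500
Series (neutron-flux detector and power-range monitor): 0.870000 × 0.910000 = 0.791700
Parallel ([0.620500], trip breaker, and [0.791700]): 1 − (1 − 0.620500)(1 − 0.750000)(1 − 0.791700) = 0.9802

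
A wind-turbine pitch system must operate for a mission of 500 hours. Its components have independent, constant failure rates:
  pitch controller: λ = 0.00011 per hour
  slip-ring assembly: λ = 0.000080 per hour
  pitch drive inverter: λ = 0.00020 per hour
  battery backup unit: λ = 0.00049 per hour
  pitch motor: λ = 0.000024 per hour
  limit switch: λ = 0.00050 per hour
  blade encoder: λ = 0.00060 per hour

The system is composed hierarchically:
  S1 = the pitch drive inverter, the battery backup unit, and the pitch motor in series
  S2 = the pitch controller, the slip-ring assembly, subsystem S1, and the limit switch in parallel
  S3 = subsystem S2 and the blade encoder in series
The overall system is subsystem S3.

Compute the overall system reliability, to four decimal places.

R(pitch controller) = exp(−0.00011 × 500) = 0.946485
R(slip-ring assembly) = exp(−0.000080 × 500) = 0.960789
R(pitch drive inverter) = exp(−0.00020 × 500) = 0.904837
R(battery backup unit) = exp(−0.00049 × 500) = 0.782705
R(pitch motor) = exp(−0.000024 × 500) = 0.988072
R(limit switch) = exp(−0.00050 × 500) = 0.778801
R(blade encoder) = exp(−0.00060 × 500) = 0.740818
Series (pitch drive inverter, battery backup unit, and pitch motor): 0.904837 × 0.782705 × 0.988072 = 0.699773
Parallel (pitch controller, slip-ring assembly, [0.699773], and limit switch): 1 − (1 − 0.946485)(1 − 0.960789)(1 − 0.699773)(1 − 0.778801) = 0.999861
Series ([0.999861] and blade encoder): 0.999861 × 0.740818 = 0.7407

0.7407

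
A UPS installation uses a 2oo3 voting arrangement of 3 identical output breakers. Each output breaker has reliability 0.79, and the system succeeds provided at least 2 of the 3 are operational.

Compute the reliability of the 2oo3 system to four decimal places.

0.8862

R = Σ_{i=2}^{3} C(3,i) p^i (1−p)^{3−i} with p = 0.79
C(3,2)·0.79^2·0.21^1 = 0.393183
C(3,3)·0.79^3·0.21^0 = 0.493039
Sum = 0.8862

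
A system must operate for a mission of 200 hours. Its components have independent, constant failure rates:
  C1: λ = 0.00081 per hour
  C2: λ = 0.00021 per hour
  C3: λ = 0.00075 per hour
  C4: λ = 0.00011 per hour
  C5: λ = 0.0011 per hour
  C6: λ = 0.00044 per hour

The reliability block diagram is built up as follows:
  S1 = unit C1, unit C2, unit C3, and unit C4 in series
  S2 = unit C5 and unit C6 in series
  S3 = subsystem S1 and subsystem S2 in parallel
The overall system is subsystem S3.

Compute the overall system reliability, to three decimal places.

R(C1) = exp(−0.00081 × 200) = 0.85044
R(C2) = exp(−0.00021 × 200) = 0.95887
R(C3) = exp(−0.00075 × 200) = 0.86071
R(C4) = exp(−0.00011 × 200) = 0.97824
R(C5) = exp(−0.0011 × 200) = 0.80252
R(C6) = exp(−0.00044 × 200) = 0.91576
Series (C1, C2, C3, and C4): 0.85044 × 0.95887 × 0.86071 × 0.97824 = 0.68660
Series (C5 and C6): 0.80252 × 0.91576 = 0.73492
Parallel ([0.68660] and [0.73492]): 1 − (1 − 0.68660)(1 − 0.73492) = 0.917

0.917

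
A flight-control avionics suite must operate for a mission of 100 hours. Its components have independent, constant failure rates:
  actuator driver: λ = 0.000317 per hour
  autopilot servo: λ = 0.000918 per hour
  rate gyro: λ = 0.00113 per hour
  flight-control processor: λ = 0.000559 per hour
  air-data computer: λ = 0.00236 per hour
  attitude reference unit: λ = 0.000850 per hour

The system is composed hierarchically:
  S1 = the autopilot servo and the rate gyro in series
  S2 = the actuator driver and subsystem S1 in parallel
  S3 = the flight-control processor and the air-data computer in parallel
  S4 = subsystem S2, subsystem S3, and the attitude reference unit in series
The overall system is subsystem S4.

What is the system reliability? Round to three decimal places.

0.903

R(actuator driver) = exp(−0.000317 × 100) = 0.96880
R(autopilot servo) = exp(−0.000918 × 100) = 0.91229
R(rate gyro) = exp(−0.00113 × 100) = 0.89315
R(flight-control processor) = exp(−0.000559 × 100) = 0.94563
R(air-data computer) = exp(−0.00236 × 100) = 0.78978
R(attitude reference unit) = exp(−0.000850 × 100) = 0.91851
Series (autopilot servo and rate gyro): 0.91229 × 0.89315 = 0.81481
Parallel (actuator driver and [0.81481]): 1 − (1 − 0.96880)(1 − 0.81481) = 0.99422
Parallel (flight-control processor and air-data computer): 1 − (1 − 0.94563)(1 − 0.78978) = 0.98857
Series ([0.99422], [0.98857], and attitude reference unit): 0.99422 × 0.98857 × 0.91851 = 0.903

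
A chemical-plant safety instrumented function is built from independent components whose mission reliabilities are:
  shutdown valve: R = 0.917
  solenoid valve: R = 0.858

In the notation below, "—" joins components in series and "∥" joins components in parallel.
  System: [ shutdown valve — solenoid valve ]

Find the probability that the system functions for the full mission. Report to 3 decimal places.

Series (shutdown valve and solenoid valve): 0.91700 × 0.85800 = 0.787

0.787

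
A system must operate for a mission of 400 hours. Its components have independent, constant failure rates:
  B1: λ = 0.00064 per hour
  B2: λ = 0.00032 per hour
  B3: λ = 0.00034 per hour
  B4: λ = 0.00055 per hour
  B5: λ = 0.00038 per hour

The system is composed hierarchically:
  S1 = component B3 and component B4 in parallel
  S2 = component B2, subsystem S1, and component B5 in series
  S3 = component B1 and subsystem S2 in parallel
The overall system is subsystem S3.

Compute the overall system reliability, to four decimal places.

R(B1) = exp(−0.00064 × 400) = 0.774142
R(B2) = exp(−0.00032 × 400) = 0.879853
R(B3) = exp(−0.00034 × 400) = 0.872843
R(B4) = exp(−0.00055 × 400) = 0.802519
R(B5) = exp(−0.00038 × 400) = 0.858988
Parallel (B3 and B4): 1 − (1 − 0.872843)(1 − 0.802519) = 0.974889
Series (B2, [0.974889], and B5): 0.879853 × 0.974889 × 0.858988 = 0.736805
Parallel (B1 and [0.736805]): 1 − (1 − 0.774142)(1 − 0.736805) = 0.9406

0.9406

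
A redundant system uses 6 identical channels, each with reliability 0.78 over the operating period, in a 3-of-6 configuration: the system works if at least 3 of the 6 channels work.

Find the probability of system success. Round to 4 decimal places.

R = Σ_{i=3}^{6} C(6,i) p^i (1−p)^{6−i} with p = 0.78
C(6,3)·0.78^3·0.22^3 = 0.101061
C(6,4)·0.78^4·0.22^2 = 0.268729
C(6,5)·0.78^5·0.22^1 = 0.381107
C(6,6)·0.78^6·0.22^0 = 0.225200
Sum = 0.9761

0.9761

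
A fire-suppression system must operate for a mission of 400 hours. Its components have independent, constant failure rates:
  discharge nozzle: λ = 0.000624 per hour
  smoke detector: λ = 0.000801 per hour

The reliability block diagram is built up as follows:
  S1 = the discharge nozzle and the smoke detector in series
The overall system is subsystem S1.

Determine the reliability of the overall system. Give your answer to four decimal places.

0.5655

R(discharge nozzle) = exp(−0.000624 × 400) = 0.779112
R(smoke detector) = exp(−0.000801 × 400) = 0.725859
Series (discharge nozzle and smoke detector): 0.779112 × 0.725859 = 0.5655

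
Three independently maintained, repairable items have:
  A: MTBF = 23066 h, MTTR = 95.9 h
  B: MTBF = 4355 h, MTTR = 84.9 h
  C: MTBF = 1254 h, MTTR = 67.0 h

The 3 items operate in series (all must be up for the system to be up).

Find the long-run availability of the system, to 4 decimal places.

0.9273

A(A) = MTBF/(MTBF+MTTR) = 23066/(23066+95.9) = 0.995860
A(B) = MTBF/(MTBF+MTTR) = 4355/(4355+84.9) = 0.980878
A(C) = MTBF/(MTBF+MTTR) = 1254/(1254+67.0) = 0.949281
Series availability: 0.995860 × 0.980878 × 0.949281 = 0.9273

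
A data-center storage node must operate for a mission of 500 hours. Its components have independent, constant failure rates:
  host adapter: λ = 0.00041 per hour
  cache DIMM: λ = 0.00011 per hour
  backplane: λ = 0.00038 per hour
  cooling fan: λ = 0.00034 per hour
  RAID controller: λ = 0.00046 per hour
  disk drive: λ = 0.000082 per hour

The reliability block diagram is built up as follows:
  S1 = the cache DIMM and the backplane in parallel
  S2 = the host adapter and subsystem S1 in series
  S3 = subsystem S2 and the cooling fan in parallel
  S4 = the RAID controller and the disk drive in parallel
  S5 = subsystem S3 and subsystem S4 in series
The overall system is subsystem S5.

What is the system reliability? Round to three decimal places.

0.962

R(host adapter) = exp(−0.00041 × 500) = 0.81465
R(cache DIMM) = exp(−0.00011 × 500) = 0.94649
R(backplane) = exp(−0.00038 × 500) = 0.82696
R(cooling fan) = exp(−0.00034 × 500) = 0.84366
R(RAID controller) = exp(−0.00046 × 500) = 0.79453
R(disk drive) = exp(−0.000082 × 500) = 0.95983
Parallel (cache DIMM and backplane): 1 − (1 − 0.94649)(1 − 0.82696) = 0.99074
Series (host adapter and [0.99074]): 0.81465 × 0.99074 = 0.80711
Parallel ([0.80711] and cooling fan): 1 − (1 − 0.80711)(1 − 0.84366) = 0.96984
Parallel (RAID controller and disk drive): 1 − (1 − 0.79453)(1 − 0.95983) = 0.99175
Series ([0.96984] and [0.99175]): 0.96984 × 0.99175 = 0.962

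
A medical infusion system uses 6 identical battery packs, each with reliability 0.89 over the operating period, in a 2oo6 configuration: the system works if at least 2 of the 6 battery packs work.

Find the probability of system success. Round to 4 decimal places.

0.9999

R = Σ_{i=2}^{6} C(6,i) p^i (1−p)^{6−i} with p = 0.89
C(6,2)·0.89^2·0.11^4 = 0.001740
C(6,3)·0.89^3·0.11^3 = 0.018766
C(6,4)·0.89^4·0.11^2 = 0.113877
C(6,5)·0.89^5·0.11^1 = 0.368548
C(6,6)·0.89^6·0.11^0 = 0.496981
Sum = 0.9999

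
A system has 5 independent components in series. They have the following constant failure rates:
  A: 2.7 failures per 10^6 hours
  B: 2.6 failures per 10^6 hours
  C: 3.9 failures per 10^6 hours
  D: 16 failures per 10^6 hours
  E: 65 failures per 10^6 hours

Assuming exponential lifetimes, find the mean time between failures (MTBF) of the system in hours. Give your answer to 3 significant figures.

11100

Series of exponential components: λ_sys = Σ λ_i
λ_sys = 0.0000027 + 0.0000026 + 0.0000039 + 0.000016 + 0.000065 = 9.0200e-05 /h
MTBF = 1 / λ_sys = 11100 h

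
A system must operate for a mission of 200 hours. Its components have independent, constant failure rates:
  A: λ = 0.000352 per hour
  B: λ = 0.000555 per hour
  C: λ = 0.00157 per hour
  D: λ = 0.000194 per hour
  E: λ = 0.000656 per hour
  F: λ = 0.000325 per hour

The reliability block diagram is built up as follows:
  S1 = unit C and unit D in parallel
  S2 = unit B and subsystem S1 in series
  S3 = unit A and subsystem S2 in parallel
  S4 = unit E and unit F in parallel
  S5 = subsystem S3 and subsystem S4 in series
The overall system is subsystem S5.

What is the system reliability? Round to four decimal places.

0.9846

R(A) = exp(−0.000352 × 200) = 0.932021
R(B) = exp(−0.000555 × 200) = 0.894939
R(C) = exp(−0.00157 × 200) = 0.730519
R(D) = exp(−0.000194 × 200) = 0.961943
R(E) = exp(−0.000656 × 200) = 0.877042
R(F) = exp(−0.000325 × 200) = 0.937067
Parallel (C and D): 1 − (1 − 0.730519)(1 − 0.961943) = 0.989744
Series (B and [0.989744]): 0.894939 × 0.989744 = 0.885761
Parallel (A and [0.885761]): 1 − (1 − 0.932021)(1 − 0.885761) = 0.992234
Parallel (E and F): 1 − (1 − 0.877042)(1 − 0.937067) = 0.992262
Series ([0.992234] and [0.992262]): 0.992234 × 0.992262 = 0.9846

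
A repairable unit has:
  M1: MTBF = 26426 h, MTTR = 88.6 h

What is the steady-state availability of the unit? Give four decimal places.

A(M1) = MTBF/(MTBF+MTTR) = 26426/(26426+88.6) = 0.9967

0.9967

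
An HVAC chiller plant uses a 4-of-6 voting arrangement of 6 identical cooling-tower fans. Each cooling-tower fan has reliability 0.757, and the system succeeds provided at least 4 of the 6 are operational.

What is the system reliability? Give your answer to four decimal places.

0.8415

R = Σ_{i=4}^{6} C(6,i) p^i (1−p)^{6−i} with p = 0.757
C(6,4)·0.757^4·0.243^2 = 0.290862
C(6,5)·0.757^5·0.243^1 = 0.362441
C(6,6)·0.757^6·0.243^0 = 0.188181
Sum = 0.8415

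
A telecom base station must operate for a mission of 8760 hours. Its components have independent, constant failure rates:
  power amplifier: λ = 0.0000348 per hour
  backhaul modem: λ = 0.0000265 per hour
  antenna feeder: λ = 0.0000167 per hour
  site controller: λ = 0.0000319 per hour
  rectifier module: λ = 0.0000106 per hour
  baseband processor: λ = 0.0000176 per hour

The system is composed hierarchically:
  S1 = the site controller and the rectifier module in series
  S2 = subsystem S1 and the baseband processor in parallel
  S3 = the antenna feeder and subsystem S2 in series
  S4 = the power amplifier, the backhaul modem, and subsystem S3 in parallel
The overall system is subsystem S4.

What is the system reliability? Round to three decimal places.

R(power amplifier) = exp(−0.0000348 × 8760) = 0.73724
R(backhaul modem) = exp(−0.0000265 × 8760) = 0.79284
R(antenna feeder) = exp(−0.0000167 × 8760) = 0.86391
R(site controller) = exp(−0.0000319 × 8760) = 0.75620
R(rectifier module) = exp(−0.0000106 × 8760) = 0.91132
R(baseband processor) = exp(−0.0000176 × 8760) = 0.85712
Series (site controller and rectifier module): 0.75620 × 0.91132 = 0.68914
Parallel ([0.68914] and baseband processor): 1 − (1 − 0.68914)(1 − 0.85712) = 0.95558
Series (antenna feeder and [0.95558]): 0.86391 × 0.95558 = 0.82554
Parallel (power amplifier, backhaul modem, and [0.82554]): 1 − (1 − 0.73724)(1 − 0.79284)(1 − 0.82554) = 0.991

0.991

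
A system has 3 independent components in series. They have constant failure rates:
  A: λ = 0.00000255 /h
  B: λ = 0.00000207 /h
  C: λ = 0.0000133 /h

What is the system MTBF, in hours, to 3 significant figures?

Series of exponential components: λ_sys = Σ λ_i
λ_sys = 0.00000255 + 0.00000207 + 0.0000133 = 1.7920e-05 /h
MTBF = 1 / λ_sys = 55800 h

55800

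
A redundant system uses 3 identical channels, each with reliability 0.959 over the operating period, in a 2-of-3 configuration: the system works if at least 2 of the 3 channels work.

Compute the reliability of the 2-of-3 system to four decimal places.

R = Σ_{i=2}^{3} C(3,i) p^i (1−p)^{3−i} with p = 0.959
C(3,2)·0.959^2·0.041^1 = 0.113121
C(3,3)·0.959^3·0.041^0 = 0.881974
Sum = 0.9951

0.9951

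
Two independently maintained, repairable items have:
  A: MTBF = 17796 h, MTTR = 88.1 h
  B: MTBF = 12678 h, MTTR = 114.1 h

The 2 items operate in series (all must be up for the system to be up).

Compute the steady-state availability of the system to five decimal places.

0.98620

A(A) = MTBF/(MTBF+MTTR) = 17796/(17796+88.1) = 0.995074
A(B) = MTBF/(MTBF+MTTR) = 12678/(12678+114.1) = 0.991080
Series availability: 0.995074 × 0.991080 = 0.98620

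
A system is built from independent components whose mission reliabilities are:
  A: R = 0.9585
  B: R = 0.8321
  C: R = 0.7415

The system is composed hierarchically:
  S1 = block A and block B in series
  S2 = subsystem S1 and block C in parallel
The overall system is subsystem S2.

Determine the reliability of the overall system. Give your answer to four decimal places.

0.9477

Series (A and B): 0.958500 × 0.832100 = 0.797568
Parallel ([0.797568] and C): 1 − (1 − 0.797568)(1 − 0.741500) = 0.9477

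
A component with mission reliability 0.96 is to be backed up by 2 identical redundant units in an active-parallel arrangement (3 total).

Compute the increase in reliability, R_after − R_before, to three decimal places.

R_before = 0.96
R_after = 1 − (1 − 0.96)^3 = 1.000
ΔR = 1.000 − 0.96 = 0.040

0.040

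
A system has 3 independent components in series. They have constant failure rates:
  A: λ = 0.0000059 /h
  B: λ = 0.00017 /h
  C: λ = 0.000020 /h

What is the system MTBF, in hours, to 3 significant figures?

5100

Series of exponential components: λ_sys = Σ λ_i
λ_sys = 0.0000059 + 0.00017 + 0.000020 = 1.9590e-04 /h
MTBF = 1 / λ_sys = 5100 h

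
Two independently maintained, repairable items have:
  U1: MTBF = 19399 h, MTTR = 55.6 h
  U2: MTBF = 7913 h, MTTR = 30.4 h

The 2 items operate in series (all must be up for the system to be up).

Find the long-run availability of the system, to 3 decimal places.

0.993

A(U1) = MTBF/(MTBF+MTTR) = 19399/(19399+55.6) = 0.997142
A(U2) = MTBF/(MTBF+MTTR) = 7913/(7913+30.4) = 0.996173
Series availability: 0.997142 × 0.996173 = 0.993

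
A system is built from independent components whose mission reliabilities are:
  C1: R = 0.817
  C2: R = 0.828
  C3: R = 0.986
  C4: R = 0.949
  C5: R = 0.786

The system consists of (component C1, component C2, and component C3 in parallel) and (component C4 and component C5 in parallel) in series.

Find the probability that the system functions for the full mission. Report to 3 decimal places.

Parallel (C1, C2, and C3): 1 − (1 − 0.81700)(1 − 0.82800)(1 − 0.98600) = 0.99956
Parallel (C4 and C5): 1 − (1 − 0.94900)(1 − 0.78600) = 0.98909
Series ([0.99956] and [0.98909]): 0.99956 × 0.98909 = 0.989

0.989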